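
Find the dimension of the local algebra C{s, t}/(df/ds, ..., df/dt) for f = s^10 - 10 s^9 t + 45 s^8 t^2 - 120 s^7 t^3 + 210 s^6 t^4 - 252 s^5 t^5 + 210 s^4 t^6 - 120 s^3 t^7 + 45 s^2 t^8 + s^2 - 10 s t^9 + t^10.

9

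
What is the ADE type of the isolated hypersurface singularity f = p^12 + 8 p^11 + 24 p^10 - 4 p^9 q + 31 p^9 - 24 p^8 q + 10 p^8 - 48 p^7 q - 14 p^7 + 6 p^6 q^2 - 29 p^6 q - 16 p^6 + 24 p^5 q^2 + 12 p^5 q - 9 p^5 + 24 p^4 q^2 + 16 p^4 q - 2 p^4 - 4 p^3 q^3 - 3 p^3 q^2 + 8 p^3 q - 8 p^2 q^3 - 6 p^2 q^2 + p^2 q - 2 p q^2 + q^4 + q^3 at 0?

D_5

The Hessian of f at 0 is [[0, 0], [0, 0]] with rank 0, so corank 2. A Groebner basis of the Jacobian ideal J(f) in C{p,q} is {p*q^2 + p*q/2 - q^2/2, p*q/2 + q^3 - q^2/2, p^2 - 4*p*q + 3*q^2}; counting standard monomials gives mu = 5. Corank 2; j^3 = q*(p - q)^2 has shape L^2 M (L != M), so D-series; mu = 5 gives D_5.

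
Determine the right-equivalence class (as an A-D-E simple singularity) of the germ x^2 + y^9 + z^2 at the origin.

A_{8}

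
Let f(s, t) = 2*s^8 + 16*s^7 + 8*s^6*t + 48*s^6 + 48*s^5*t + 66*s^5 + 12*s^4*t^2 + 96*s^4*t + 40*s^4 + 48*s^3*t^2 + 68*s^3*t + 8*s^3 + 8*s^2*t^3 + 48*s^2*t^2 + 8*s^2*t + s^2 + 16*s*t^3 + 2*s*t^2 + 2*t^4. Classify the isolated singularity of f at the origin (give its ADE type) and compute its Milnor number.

The Hessian of f at 0 has rank 1. Corank 1: A-series; mu = 3 gives A_3.

Type A3, Milnor number mu = 3.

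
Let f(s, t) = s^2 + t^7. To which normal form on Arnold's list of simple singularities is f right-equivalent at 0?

A_{6}

The Hessian of f at 0 is [[2, 0], [0, 0]] with rank 1, so corank 1. A Groebner basis of the Jacobian ideal J(f) in C{s,t} is {t^6, s}; counting standard monomials gives mu = 6. Corank 1: A-series; mu = 6 gives A_6.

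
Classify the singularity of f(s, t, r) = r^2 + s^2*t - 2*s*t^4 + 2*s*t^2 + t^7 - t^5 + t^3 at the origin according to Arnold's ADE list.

D6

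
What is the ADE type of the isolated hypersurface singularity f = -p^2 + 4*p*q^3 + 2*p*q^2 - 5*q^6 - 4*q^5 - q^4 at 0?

A5

The Hessian of f at 0 has rank 1. Corank 1: A-series; mu = 5 gives A_5.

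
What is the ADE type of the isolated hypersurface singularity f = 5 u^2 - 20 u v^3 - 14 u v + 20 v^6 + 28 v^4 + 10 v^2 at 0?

The Hessian of f at 0 has rank 2. Corank 0: nondegenerate Morse point, so A_1.

A_{1}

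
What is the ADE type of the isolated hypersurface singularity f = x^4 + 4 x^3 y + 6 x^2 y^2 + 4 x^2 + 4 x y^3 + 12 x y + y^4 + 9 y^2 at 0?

A_{3}

The Hessian of f at 0 is [[8, 12], [12, 18]] with rank 1, so corank 1. A Groebner basis of the Jacobian ideal J(f) in C{x,y} is {y^3, x + 3*y/2}; counting standard monomials gives mu = 3. Corank 1: A-series; mu = 3 gives A_3.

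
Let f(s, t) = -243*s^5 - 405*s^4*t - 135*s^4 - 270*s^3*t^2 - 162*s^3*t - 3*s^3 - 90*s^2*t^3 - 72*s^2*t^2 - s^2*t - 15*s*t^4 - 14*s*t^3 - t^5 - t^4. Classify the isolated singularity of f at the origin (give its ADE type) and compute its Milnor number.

Type D_5, Milnor number mu = 5.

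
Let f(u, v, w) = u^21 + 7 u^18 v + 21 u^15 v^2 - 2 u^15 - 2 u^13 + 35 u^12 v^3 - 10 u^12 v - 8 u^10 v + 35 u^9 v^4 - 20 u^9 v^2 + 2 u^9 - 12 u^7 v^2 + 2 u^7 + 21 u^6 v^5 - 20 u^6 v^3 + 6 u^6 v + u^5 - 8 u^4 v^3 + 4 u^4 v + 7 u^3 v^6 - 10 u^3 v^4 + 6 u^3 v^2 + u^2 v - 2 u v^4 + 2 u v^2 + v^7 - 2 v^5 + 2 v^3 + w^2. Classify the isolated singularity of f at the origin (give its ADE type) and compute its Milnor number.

The Hessian of f at 0 is [[0, 0, 0], [0, 0, 0], [0, 0, 2]] with rank 1, so corank 2. A Groebner basis of the Jacobian ideal J(f) in C{u,v,w} is {v^3, u^2 + 2*v^2, u*v + v^2, w}; counting standard monomials gives mu = 4. Corank 2; j^3 = v*(u^2 + 2*u*v + 2*v^2) splits into three distinct lines over C (the quadratic factor has nonzero discriminant), so D_4.

Type D_{4}, Milnor number mu = 4.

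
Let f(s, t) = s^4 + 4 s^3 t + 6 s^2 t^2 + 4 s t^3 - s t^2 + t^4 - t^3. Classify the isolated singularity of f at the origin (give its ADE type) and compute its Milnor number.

Type D_5, Milnor number mu = 5.

The Hessian of f at 0 has rank 0. Corank 2; j^3 = -t^2*(s + t) has shape L^2 M (L != M), so D-series; mu = 5 gives D_5.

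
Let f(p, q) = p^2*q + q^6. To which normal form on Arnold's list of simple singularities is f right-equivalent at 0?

The Hessian of f at 0 has rank 0. Corank 2; j^3 = p^2*q has shape L^2 M (L != M), so D-series; mu = 7 gives D_7.

D_7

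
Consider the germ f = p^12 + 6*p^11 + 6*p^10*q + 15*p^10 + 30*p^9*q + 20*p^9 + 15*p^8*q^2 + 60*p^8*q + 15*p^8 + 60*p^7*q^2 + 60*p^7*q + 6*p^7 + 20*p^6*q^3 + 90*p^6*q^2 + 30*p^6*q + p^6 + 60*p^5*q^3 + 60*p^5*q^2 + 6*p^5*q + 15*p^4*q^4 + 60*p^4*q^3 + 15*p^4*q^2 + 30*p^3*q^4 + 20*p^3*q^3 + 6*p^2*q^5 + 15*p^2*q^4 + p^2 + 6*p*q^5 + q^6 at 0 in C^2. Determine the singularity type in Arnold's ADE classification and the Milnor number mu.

Type A_{5}, Milnor number mu = 5.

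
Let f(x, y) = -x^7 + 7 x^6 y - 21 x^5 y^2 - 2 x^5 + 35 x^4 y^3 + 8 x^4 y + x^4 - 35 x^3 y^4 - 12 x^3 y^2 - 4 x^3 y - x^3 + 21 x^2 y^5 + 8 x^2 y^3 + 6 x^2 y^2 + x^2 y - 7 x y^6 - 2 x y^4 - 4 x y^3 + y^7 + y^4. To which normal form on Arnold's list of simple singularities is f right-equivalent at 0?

D5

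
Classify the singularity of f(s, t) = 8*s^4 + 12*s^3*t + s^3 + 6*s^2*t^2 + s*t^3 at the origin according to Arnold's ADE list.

The Hessian of f at 0 is [[0, 0], [0, 0]] with rank 0, so corank 2. A Groebner basis of the Jacobian ideal J(f) in C{s,t} is {3*s^2/4 + t^4 + t^3/4, s^3, s^2*t - s^2/4 - t^3/12, s^2 + s*t^2 + t^3/3}; counting standard monomials gives mu = 7. Corank 2; j^3 = s^3 is a perfect cube, so E-series; the 4-jet and mu = 7 give E_7.

E7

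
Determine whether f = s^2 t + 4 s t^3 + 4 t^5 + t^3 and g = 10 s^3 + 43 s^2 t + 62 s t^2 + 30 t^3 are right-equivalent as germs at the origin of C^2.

Yes.

The Hessian of f at 0 has rank 0. Corank 2; j^3 = t*(s^2 + t^2) splits into three distinct lines over C (the quadratic factor has nonzero discriminant), so D_4. The Hessian of g at 0 has rank 0. Corank 2; j^3 = (2*s + 3*t)*(5*s^2 + 14*s*t + 10*t^2) splits into three distinct lines over C (the quadratic factor has nonzero discriminant), so D_4. Both have type D_4, hence right-equivalent.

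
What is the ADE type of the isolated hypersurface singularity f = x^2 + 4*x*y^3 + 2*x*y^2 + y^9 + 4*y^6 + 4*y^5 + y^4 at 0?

A8

The Hessian of f at 0 is [[2, 0], [0, 0]] with rank 1, so corank 1. A Groebner basis of the Jacobian ideal J(f) in C{x,y} is {x^2*y^2 - x^2*y + 3*x^2/4 + x*y^2 - x*y/8 + x/16 + y^2/16, x^3 + 3*x^2*y/2 - 5*x^2/4 - 7*x*y^2/4 + x*y/4 - x/8 - y^2/8, x/2 + y^3 + y^2/2}; counting standard monomials gives mu = 8. Corank 1: A-series; mu = 8 gives A_8.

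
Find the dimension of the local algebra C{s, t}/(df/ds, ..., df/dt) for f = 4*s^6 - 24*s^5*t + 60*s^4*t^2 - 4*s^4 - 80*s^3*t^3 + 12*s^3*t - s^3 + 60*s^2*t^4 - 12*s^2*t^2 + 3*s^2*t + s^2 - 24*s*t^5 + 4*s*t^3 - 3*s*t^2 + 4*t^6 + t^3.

2

The Hessian of f at 0 has rank 1. Corank 1: A-series; mu = 2 gives A_2.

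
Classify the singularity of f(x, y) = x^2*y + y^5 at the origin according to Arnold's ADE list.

The Hessian of f at 0 is [[0, 0], [0, 0]] with rank 0, so corank 2. A Groebner basis of the Jacobian ideal J(f) in C{x,y} is {x^2/5 + y^4, x^3, x*y}; counting standard monomials gives mu = 6. Corank 2; j^3 = x^2*y has shape L^2 M (L != M), so D-series; mu = 6 gives D_6.

D6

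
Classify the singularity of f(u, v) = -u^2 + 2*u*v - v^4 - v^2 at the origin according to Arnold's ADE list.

The Hessian of f at 0 has rank 1. Corank 1: A-series; mu = 3 gives A_3.

A_{3}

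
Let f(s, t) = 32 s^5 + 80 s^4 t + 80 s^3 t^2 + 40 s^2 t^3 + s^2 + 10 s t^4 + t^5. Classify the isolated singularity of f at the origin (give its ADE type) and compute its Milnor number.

The Hessian of f at 0 has rank 1. Corank 1: A-series; mu = 4 gives A_4.

Type A_4, Milnor number mu = 4.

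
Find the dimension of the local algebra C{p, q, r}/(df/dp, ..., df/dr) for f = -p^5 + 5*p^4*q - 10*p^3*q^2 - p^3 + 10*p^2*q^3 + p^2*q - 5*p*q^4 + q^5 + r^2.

6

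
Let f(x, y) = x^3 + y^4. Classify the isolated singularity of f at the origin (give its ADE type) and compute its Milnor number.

Type E6, Milnor number mu = 6.

The Hessian of f at 0 is [[0, 0], [0, 0]] with rank 0, so corank 2. A Groebner basis of the Jacobian ideal J(f) in C{x,y} is {y^3, x^2}; counting standard monomials gives mu = 6. Corank 2; j^3 = x^3 is a perfect cube, so E-series; the 4-jet and mu = 6 give E_6.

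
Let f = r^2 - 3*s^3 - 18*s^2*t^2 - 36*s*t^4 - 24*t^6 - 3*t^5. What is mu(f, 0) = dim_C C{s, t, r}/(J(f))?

8

The Hessian of f at 0 has rank 1. Corank 2; j^3 = -3*s^3 is a perfect cube, so E-series; the 5-jet and mu = 8 give E_8.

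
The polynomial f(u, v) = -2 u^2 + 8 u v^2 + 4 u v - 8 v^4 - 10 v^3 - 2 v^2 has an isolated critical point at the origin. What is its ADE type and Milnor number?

Type A_{2}, Milnor number mu = 2.

The Hessian of f at 0 has rank 1. Corank 1: A-series; mu = 2 gives A_2.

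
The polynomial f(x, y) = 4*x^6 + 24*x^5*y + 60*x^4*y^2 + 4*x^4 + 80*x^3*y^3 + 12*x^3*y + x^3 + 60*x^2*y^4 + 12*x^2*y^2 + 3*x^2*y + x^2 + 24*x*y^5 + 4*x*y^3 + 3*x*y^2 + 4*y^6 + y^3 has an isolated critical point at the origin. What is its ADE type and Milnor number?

Type A_2, Milnor number mu = 2.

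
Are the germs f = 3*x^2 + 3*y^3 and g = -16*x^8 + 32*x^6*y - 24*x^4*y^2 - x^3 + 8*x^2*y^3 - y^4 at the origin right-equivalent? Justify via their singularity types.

The Hessian of f at 0 has rank 1. Corank 1: A-series; mu = 2 gives A_2. The Hessian of g at 0 has rank 0. Corank 2; j^3 = -x^3 is a perfect cube, so E-series; the 4-jet and mu = 6 give E_6. f is A_2 but g is E_6, hence not right-equivalent.

No.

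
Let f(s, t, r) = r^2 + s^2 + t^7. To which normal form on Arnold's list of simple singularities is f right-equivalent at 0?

A_{6}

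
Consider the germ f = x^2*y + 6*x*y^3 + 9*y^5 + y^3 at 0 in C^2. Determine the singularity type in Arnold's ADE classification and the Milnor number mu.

Type D4, Milnor number mu = 4.

The Hessian of f at 0 is [[0, 0], [0, 0]] with rank 0, so corank 2. A Groebner basis of the Jacobian ideal J(f) in C{x,y} is {y^3, x^2 + 3*y^2, x*y}; counting standard monomials gives mu = 4. Corank 2; j^3 = y*(x^2 + y^2) splits into three distinct lines over C (the quadratic factor has nonzero discriminant), so D_4.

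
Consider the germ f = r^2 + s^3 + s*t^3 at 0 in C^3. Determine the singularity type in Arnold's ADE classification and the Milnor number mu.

Type E_7, Milnor number mu = 7.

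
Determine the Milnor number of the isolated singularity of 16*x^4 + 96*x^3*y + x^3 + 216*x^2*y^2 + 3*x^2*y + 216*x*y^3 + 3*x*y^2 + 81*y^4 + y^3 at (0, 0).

6

The Hessian of f at 0 is [[0, 0], [0, 0]] with rank 0, so corank 2. A Groebner basis of the Jacobian ideal J(f) in C{x,y} is {y^4, x*y^2 + 7*y^3/6, x^2 + 2*x*y + y^2}; counting standard monomials gives mu = 6. Corank 2; j^3 = (x + y)^3 is a perfect cube, so E-series; the 4-jet and mu = 6 give E_6.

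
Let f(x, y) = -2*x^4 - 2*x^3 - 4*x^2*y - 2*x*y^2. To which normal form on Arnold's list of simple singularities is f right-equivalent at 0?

D_{5}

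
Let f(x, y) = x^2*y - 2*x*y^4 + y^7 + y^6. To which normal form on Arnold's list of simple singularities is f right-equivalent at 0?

The Hessian of f at 0 has rank 0. Corank 2; j^3 = x^2*y has shape L^2 M (L != M), so D-series; mu = 7 gives D_7.

D_7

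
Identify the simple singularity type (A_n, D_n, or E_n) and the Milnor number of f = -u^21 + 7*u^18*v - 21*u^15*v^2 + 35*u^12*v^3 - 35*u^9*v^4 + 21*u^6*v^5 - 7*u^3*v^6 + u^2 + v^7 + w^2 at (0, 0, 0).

Type A_{6}, Milnor number mu = 6.

The Hessian of f at 0 has rank 2. Corank 1: A-series; mu = 6 gives A_6.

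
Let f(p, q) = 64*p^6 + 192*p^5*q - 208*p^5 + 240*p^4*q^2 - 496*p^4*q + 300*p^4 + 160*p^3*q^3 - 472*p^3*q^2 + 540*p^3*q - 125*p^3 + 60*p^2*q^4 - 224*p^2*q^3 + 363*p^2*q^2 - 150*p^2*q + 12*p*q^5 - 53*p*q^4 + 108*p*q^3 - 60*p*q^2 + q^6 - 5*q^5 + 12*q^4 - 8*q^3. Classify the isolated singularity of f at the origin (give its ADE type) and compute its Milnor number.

Type E_{8}, Milnor number mu = 8.

The Hessian of f at 0 is [[0, 0], [0, 0]] with rank 0, so corank 2. A Groebner basis of the Jacobian ideal J(f) in C{p,q} is {-53125*p^2/16 + p*q^3 + 425*p*q^2/8 - 10625*p*q/4 + 85*q^3/4 - 2125*q^2/4, 15625*p^2/2 - 125*p*q^2 + 6250*p*q + q^4 - 50*q^3 + 1250*q^2, p^3 + 15*p^2/4 - 27*p*q^2/50 + 3*p*q - 19*q^3/125 + 3*q^2/5, p^2*q - 25*p^2/8 + 17*p*q^2/20 - 5*p*q/2 + 9*q^3/50 - q^2/2}; counting standard monomials gives mu = 8. Corank 2; j^3 = -(5*p + 2*q)^3 is a perfect cube, so E-series; the 5-jet and mu = 8 give E_8.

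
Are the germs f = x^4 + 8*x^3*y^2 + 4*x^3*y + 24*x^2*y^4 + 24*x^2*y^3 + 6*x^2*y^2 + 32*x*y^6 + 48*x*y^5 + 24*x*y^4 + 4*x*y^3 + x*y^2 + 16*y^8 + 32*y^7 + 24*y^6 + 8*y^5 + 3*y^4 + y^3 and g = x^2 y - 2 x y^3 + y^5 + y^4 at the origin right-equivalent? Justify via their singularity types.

Yes.

The Hessian of f at 0 has rank 0. Corank 2; j^3 = y^2*(x + y) has shape L^2 M (L != M), so D-series; mu = 5 gives D_5. The Hessian of g at 0 has rank 0. Corank 2; j^3 = x^2*y has shape L^2 M (L != M), so D-series; mu = 5 gives D_5. Both have type D_5, hence right-equivalent.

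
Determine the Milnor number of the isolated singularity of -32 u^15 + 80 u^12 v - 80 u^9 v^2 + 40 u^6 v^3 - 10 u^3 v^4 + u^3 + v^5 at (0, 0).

8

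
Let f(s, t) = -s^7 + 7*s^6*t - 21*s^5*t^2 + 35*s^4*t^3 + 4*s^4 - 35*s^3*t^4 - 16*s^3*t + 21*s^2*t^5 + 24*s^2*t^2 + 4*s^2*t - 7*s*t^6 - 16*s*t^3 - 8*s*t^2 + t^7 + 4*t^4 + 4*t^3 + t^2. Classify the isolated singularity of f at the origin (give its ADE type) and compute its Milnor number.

Type A6, Milnor number mu = 6.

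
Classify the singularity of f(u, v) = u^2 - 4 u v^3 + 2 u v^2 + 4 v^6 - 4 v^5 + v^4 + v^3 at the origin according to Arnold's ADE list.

A2

The Hessian of f at 0 is [[2, 0], [0, 0]] with rank 1, so corank 1. A Groebner basis of the Jacobian ideal J(f) in C{u,v} is {v^2, u}; counting standard monomials gives mu = 2. Corank 1: A-series; mu = 2 gives A_2.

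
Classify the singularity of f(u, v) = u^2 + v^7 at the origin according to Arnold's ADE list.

The Hessian of f at 0 has rank 1. Corank 1: A-series; mu = 6 gives A_6.

A_6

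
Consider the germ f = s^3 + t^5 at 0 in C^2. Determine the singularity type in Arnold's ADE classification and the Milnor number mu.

The Hessian of f at 0 has rank 0. Corank 2; j^3 = s^3 is a perfect cube, so E-series; the 5-jet and mu = 8 give E_8.

Type E8, Milnor number mu = 8.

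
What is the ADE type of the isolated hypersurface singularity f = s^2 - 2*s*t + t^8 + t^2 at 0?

A7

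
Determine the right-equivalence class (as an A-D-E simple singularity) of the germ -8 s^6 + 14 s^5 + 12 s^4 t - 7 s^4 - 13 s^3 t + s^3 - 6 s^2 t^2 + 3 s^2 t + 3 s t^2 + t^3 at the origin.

The Hessian of f at 0 has rank 0. Corank 2; j^3 = (s + t)^3 is a perfect cube, so E-series; the 4-jet and mu = 7 give E_7.

E_{7}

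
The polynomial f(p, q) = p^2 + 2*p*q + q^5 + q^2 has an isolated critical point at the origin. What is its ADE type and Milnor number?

Type A4, Milnor number mu = 4.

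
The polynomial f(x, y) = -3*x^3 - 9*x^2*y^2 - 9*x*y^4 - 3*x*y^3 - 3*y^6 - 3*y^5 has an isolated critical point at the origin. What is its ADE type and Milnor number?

Type E_7, Milnor number mu = 7.

The Hessian of f at 0 has rank 0. Corank 2; j^3 = -3*x^3 is a perfect cube, so E-series; the 4-jet and mu = 7 give E_7.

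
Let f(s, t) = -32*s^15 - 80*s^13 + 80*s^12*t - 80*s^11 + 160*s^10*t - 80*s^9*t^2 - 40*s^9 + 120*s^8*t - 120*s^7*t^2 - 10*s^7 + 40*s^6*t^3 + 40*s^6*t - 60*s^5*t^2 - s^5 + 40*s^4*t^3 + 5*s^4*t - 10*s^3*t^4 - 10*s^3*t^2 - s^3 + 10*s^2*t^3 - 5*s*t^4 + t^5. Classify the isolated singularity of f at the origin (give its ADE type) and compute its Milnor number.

The Hessian of f at 0 is [[0, 0], [0, 0]] with rank 0, so corank 2. A Groebner basis of the Jacobian ideal J(f) in C{s,t} is {t^5, s*t^3 - t^4/4, s^2}; counting standard monomials gives mu = 8. Corank 2; j^3 = -s^3 is a perfect cube, so E-series; the 5-jet and mu = 8 give E_8.

Type E8, Milnor number mu = 8.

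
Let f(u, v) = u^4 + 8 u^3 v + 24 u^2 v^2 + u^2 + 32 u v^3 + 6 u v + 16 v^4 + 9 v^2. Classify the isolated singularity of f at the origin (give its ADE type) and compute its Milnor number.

Type A3, Milnor number mu = 3.

The Hessian of f at 0 is [[2, 6], [6, 18]] with rank 1, so corank 1. A Groebner basis of the Jacobian ideal J(f) in C{u,v} is {v^3, u + 3*v}; counting standard monomials gives mu = 3. Corank 1: A-series; mu = 3 gives A_3.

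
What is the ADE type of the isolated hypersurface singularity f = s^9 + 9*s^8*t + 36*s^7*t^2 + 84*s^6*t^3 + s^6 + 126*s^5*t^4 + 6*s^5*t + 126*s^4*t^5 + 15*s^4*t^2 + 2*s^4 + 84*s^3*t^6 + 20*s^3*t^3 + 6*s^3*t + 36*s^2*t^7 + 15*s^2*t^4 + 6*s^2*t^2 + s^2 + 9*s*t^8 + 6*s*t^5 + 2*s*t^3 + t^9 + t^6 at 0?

The Hessian of f at 0 has rank 1. Corank 1: A-series; mu = 8 gives A_8.

A_8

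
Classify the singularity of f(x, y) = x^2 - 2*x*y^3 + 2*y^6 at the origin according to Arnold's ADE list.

A_{5}

The Hessian of f at 0 has rank 1. Corank 1: A-series; mu = 5 gives A_5.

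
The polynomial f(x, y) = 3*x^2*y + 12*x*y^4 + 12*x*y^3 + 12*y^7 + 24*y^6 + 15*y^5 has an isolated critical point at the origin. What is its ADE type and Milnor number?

The Hessian of f at 0 has rank 0. Corank 2; j^3 = 3*x^2*y has shape L^2 M (L != M), so D-series; mu = 6 gives D_6.

Type D_{6}, Milnor number mu = 6.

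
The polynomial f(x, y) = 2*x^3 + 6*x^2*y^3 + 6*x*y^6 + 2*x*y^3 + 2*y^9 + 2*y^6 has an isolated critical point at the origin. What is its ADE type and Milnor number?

Type E_{7}, Milnor number mu = 7.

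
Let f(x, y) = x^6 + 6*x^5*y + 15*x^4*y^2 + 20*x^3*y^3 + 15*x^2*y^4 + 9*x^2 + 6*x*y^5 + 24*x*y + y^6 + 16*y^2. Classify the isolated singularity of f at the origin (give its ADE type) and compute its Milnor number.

Type A_5, Milnor number mu = 5.

The Hessian of f at 0 has rank 1. Corank 1: A-series; mu = 5 gives A_5.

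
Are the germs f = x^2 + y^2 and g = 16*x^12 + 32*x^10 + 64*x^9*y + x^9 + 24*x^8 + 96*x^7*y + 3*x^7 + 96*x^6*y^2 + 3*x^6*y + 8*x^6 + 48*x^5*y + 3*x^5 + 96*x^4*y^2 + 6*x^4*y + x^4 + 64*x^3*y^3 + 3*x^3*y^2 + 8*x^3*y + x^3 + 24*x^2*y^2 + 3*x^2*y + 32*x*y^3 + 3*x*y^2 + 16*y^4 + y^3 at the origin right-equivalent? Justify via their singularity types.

No.

The Hessian of f at 0 has rank 2. Corank 0: nondegenerate Morse point, so A_1. The Hessian of g at 0 has rank 0. Corank 2; j^3 = (x + y)^3 is a perfect cube, so E-series; the 4-jet and mu = 6 give E_6. f is A_1 but g is E_6, hence not right-equivalent.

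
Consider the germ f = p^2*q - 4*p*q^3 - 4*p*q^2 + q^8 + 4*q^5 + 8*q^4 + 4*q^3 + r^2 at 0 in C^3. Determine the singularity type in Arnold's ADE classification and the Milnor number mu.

Type D_{9}, Milnor number mu = 9.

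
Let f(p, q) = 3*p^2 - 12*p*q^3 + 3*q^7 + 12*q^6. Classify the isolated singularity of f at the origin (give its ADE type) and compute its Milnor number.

Type A_{6}, Milnor number mu = 6.

The Hessian of f at 0 is [[6, 0], [0, 0]] with rank 1, so corank 1. A Groebner basis of the Jacobian ideal J(f) in C{p,q} is {-p/2 + q^3, p^2}; counting standard monomials gives mu = 6. Corank 1: A-series; mu = 6 gives A_6.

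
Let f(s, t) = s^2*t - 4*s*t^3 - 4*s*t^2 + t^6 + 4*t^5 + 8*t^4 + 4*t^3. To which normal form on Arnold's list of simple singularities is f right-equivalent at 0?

D_{7}

The Hessian of f at 0 has rank 0. Corank 2; j^3 = t*(s - 2*t)^2 has shape L^2 M (L != M), so D-series; mu = 7 gives D_7.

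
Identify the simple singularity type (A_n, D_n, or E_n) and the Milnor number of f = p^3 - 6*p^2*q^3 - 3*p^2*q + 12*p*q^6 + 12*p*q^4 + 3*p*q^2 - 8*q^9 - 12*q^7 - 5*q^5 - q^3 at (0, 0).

The Hessian of f at 0 is [[0, 0], [0, 0]] with rank 0, so corank 2. A Groebner basis of the Jacobian ideal J(f) in C{p,q} is {-p^2/4 + p*q^3 + p*q/2 - q^2/4, q^4, p^3 - 3*p*q^2 + 2*q^3, p^2*q - 2*p*q^2 + q^3}; counting standard monomials gives mu = 8. Corank 2; j^3 = (p - q)^3 is a perfect cube, so E-series; the 5-jet and mu = 8 give E_8.

Type E_8, Milnor number mu = 8.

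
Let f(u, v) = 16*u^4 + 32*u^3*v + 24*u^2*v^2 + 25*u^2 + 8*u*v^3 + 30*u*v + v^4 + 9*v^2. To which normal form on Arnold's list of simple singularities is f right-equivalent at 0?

A_3

The Hessian of f at 0 has rank 1. Corank 1: A-series; mu = 3 gives A_3.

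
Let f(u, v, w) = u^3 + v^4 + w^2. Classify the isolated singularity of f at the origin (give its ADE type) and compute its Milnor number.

The Hessian of f at 0 has rank 1. Corank 2; j^3 = u^3 is a perfect cube, so E-series; the 4-jet and mu = 6 give E_6.

Type E_{6}, Milnor number mu = 6.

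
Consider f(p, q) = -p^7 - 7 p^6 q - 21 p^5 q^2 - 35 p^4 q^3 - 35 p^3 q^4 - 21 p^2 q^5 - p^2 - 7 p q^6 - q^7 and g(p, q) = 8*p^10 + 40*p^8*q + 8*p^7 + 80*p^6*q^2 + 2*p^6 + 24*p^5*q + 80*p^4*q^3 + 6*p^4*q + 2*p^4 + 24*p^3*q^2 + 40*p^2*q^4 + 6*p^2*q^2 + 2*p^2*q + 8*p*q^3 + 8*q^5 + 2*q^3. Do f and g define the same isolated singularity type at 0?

No.

The Hessian of f at 0 has rank 1. Corank 1: A-series; mu = 6 gives A_6. The Hessian of g at 0 has rank 0. Corank 2; j^3 = 2*q*(p^2 + q^2) splits into three distinct lines over C (the quadratic factor has nonzero discriminant), so D_4. f is A_6 but g is D_4, hence not right-equivalent.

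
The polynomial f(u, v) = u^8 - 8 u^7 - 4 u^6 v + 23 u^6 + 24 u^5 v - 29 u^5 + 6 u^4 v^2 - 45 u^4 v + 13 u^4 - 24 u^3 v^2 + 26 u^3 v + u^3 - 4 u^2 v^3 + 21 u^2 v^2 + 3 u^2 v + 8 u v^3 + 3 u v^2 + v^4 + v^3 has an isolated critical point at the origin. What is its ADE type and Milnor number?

Type E_{6}, Milnor number mu = 6.

The Hessian of f at 0 has rank 0. Corank 2; j^3 = (u + v)^3 is a perfect cube, so E-series; the 4-jet and mu = 6 give E_6.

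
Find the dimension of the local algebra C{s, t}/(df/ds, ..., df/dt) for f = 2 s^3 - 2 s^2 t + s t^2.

4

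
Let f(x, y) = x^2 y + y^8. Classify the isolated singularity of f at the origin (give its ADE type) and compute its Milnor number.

The Hessian of f at 0 is [[0, 0], [0, 0]] with rank 0, so corank 2. A Groebner basis of the Jacobian ideal J(f) in C{x,y} is {x^2/8 + y^7, x^3, x*y}; counting standard monomials gives mu = 9. Corank 2; j^3 = x^2*y has shape L^2 M (L != M), so D-series; mu = 9 gives D_9.

Type D9, Milnor number mu = 9.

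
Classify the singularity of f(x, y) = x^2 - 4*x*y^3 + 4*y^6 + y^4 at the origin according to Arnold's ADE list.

A_3

The Hessian of f at 0 has rank 1. Corank 1: A-series; mu = 3 gives A_3.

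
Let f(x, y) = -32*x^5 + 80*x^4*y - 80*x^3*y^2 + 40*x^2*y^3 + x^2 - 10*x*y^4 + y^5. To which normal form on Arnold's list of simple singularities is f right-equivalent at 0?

The Hessian of f at 0 has rank 1. Corank 1: A-series; mu = 4 gives A_4.

A_4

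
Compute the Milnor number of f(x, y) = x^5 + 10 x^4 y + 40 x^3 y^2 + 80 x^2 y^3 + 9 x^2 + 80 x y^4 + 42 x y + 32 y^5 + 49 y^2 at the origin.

The Hessian of f at 0 is [[18, 42], [42, 98]] with rank 1, so corank 1. A Groebner basis of the Jacobian ideal J(f) in C{x,y} is {y^4, x + 7*y/3}; counting standard monomials gives mu = 4. Corank 1: A-series; mu = 4 gives A_4.

4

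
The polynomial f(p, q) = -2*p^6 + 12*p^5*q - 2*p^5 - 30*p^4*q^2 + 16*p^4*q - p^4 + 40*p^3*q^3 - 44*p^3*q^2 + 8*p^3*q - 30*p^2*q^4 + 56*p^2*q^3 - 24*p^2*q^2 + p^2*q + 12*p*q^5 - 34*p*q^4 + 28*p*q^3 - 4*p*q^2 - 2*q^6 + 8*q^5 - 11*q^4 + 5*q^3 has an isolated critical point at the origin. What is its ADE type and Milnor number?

The Hessian of f at 0 has rank 0. Corank 2; j^3 = q*(p^2 - 4*p*q + 5*q^2) splits into three distinct lines over C (the quadratic factor has nonzero discriminant), so D_4.

Type D_4, Milnor number mu = 4.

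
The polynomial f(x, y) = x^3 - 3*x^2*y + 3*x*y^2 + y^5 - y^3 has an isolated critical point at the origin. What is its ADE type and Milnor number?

Type E_{8}, Milnor number mu = 8.

The Hessian of f at 0 is [[0, 0], [0, 0]] with rank 0, so corank 2. A Groebner basis of the Jacobian ideal J(f) in C{x,y} is {y^4, x^2 - 2*x*y + y^2}; counting standard monomials gives mu = 8. Corank 2; j^3 = (x - y)^3 is a perfect cube, so E-series; the 5-jet and mu = 8 give E_8.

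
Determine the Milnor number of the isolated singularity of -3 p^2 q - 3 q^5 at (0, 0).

6

The Hessian of f at 0 has rank 0. Corank 2; j^3 = -3*p^2*q has shape L^2 M (L != M), so D-series; mu = 6 gives D_6.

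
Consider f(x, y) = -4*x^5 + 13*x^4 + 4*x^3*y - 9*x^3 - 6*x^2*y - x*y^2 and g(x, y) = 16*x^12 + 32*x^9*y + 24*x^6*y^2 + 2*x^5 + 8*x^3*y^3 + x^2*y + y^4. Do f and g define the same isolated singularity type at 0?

Yes.

The Hessian of f at 0 has rank 0. Corank 2; j^3 = -x*(3*x + y)^2 has shape L^2 M (L != M), so D-series; mu = 5 gives D_5. The Hessian of g at 0 has rank 0. Corank 2; j^3 = x^2*y has shape L^2 M (L != M), so D-series; mu = 5 gives D_5. Both have type D_5, hence right-equivalent.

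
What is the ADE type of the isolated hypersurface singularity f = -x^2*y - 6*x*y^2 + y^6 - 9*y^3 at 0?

D_7

The Hessian of f at 0 has rank 0. Corank 2; j^3 = -y*(x + 3*y)^2 has shape L^2 M (L != M), so D-series; mu = 7 gives D_7.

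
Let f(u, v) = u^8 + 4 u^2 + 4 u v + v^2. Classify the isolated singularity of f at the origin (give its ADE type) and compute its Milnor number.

The Hessian of f at 0 is [[8, 4], [4, 2]] with rank 1, so corank 1. A Groebner basis of the Jacobian ideal J(f) in C{u,v} is {v^7, u + v/2}; counting standard monomials gives mu = 7. Corank 1: A-series; mu = 7 gives A_7.

Type A_7, Milnor number mu = 7.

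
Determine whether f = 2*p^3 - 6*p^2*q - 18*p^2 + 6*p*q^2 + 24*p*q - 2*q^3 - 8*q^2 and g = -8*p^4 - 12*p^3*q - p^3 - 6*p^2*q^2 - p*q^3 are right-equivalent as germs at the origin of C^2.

The Hessian of f at 0 has rank 1. Corank 1: A-series; mu = 2 gives A_2. The Hessian of g at 0 has rank 0. Corank 2; j^3 = -p^3 is a perfect cube, so E-series; the 4-jet and mu = 7 give E_7. f is A_2 but g is E_7, hence not right-equivalent.

No.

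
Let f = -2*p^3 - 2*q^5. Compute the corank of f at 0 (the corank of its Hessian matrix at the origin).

Hessian at 0 has rank 0.

2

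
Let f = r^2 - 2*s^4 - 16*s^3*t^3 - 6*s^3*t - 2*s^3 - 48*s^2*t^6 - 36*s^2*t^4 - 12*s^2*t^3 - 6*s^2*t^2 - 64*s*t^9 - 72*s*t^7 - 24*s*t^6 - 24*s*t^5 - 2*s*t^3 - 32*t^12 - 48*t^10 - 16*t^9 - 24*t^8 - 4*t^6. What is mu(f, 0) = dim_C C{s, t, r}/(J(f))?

7

The Hessian of f at 0 has rank 1. Corank 2; j^3 = -2*s^3 is a perfect cube, so E-series; the 4-jet and mu = 7 give E_7.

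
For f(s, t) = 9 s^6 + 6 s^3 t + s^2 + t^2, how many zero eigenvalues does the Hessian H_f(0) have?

0

Hessian at 0 has rank 2.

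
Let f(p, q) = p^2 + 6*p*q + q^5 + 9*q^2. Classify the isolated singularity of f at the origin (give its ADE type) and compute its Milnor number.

Type A_{4}, Milnor number mu = 4.

The Hessian of f at 0 has rank 1. Corank 1: A-series; mu = 4 gives A_4.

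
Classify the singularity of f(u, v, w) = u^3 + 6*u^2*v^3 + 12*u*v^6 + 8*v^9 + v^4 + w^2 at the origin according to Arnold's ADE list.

The Hessian of f at 0 is [[0, 0, 0], [0, 0, 0], [0, 0, 2]] with rank 1, so corank 2. A Groebner basis of the Jacobian ideal J(f) in C{u,v,w} is {v^3, u^2, w}; counting standard monomials gives mu = 6. Corank 2; j^3 = u^3 is a perfect cube, so E-series; the 4-jet and mu = 6 give E_6.

E_{6}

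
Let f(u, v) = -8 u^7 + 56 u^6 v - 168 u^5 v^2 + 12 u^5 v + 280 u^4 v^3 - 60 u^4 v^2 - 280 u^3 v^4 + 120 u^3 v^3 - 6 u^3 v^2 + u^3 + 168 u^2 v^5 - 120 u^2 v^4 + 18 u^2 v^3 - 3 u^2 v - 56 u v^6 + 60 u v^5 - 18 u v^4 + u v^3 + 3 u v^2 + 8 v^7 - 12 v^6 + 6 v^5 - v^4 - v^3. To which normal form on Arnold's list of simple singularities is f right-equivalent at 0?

The Hessian of f at 0 is [[0, 0], [0, 0]] with rank 0, so corank 2. A Groebner basis of the Jacobian ideal J(f) in C{u,v} is {u^3 - 3*u^2*v - 6*u^2 + 12*u*v - 6*v^2, 3*u^2 + u*v^2 - 6*u*v + 3*v^2, 3*u^2 - 6*u*v + v^3 + 3*v^2}; counting standard monomials gives mu = 7. Corank 2; j^3 = (u - v)^3 is a perfect cube, so E-series; the 4-jet and mu = 7 give E_7.

E7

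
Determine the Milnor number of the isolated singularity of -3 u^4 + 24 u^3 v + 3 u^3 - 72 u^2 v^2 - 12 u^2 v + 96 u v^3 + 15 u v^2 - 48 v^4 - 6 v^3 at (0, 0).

5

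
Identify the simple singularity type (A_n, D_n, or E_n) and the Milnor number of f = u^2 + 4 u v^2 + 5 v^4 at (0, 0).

Type A_3, Milnor number mu = 3.

The Hessian of f at 0 is [[2, 0], [0, 0]] with rank 1, so corank 1. A Groebner basis of the Jacobian ideal J(f) in C{u,v} is {u^2, u*v, u/2 + v^2}; counting standard monomials gives mu = 3. Corank 1: A-series; mu = 3 gives A_3.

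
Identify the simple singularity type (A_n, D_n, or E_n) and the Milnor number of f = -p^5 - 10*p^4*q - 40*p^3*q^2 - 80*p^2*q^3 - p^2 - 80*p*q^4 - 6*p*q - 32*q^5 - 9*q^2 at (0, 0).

The Hessian of f at 0 has rank 1. Corank 1: A-series; mu = 4 gives A_4.

Type A_{4}, Milnor number mu = 4.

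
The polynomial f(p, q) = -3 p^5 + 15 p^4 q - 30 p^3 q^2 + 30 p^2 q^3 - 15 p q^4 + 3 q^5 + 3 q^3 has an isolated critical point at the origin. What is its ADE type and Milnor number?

Type E_{8}, Milnor number mu = 8.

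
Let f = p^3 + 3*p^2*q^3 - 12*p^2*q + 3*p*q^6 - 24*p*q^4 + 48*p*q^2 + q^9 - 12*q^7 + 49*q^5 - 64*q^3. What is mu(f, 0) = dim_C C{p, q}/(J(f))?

8

The Hessian of f at 0 has rank 0. Corank 2; j^3 = (p - 4*q)^3 is a perfect cube, so E-series; the 5-jet and mu = 8 give E_8.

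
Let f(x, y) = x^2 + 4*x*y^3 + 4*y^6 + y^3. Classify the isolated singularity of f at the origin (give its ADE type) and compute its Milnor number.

The Hessian of f at 0 has rank 1. Corank 1: A-series; mu = 2 gives A_2.

Type A_{2}, Milnor number mu = 2.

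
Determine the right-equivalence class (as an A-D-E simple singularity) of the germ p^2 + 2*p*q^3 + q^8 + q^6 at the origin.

A_7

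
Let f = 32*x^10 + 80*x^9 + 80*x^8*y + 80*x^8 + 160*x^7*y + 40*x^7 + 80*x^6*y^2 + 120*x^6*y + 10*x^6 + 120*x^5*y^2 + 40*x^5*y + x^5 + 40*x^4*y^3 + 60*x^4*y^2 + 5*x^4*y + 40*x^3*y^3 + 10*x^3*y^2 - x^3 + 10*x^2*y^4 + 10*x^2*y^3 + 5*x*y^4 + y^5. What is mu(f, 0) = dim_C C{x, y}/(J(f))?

The Hessian of f at 0 is [[0, 0], [0, 0]] with rank 0, so corank 2. A Groebner basis of the Jacobian ideal J(f) in C{x,y} is {y^5, x*y^3 + y^4/4, x^2}; counting standard monomials gives mu = 8. Corank 2; j^3 = -x^3 is a perfect cube, so E-series; the 5-jet and mu = 8 give E_8.

8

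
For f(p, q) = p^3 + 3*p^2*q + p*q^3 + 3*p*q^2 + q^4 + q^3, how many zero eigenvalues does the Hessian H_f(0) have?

2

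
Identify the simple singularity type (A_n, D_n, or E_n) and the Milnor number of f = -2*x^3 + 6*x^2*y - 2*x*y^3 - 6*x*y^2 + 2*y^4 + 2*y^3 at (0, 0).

Type E7, Milnor number mu = 7.

The Hessian of f at 0 has rank 0. Corank 2; j^3 = -2*(x - y)^3 is a perfect cube, so E-series; the 4-jet and mu = 7 give E_7.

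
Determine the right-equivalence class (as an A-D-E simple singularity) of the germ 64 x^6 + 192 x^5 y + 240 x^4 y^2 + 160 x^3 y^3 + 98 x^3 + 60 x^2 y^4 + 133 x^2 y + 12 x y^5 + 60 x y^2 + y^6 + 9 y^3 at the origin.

D_7

The Hessian of f at 0 is [[0, 0], [0, 0]] with rank 0, so corank 2. A Groebner basis of the Jacobian ideal J(f) in C{x,y} is {-117649*x*y/12 + y^5 - 16807*y^2/4, x*y^2 + 3*y^3/7, x^2 + 13*x*y/14 + 3*y^2/14}; counting standard monomials gives mu = 7. Corank 2; j^3 = (2*x + y)*(7*x + 3*y)^2 has shape L^2 M (L != M), so D-series; mu = 7 gives D_7.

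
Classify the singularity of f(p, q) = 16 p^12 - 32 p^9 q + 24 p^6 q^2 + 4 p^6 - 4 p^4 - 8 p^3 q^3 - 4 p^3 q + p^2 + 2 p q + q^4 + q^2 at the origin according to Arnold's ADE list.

The Hessian of f at 0 has rank 1. Corank 1: A-series; mu = 3 gives A_3.

A_3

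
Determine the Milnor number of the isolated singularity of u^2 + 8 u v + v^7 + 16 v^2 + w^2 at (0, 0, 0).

6

The Hessian of f at 0 is [[2, 8, 0], [8, 32, 0], [0, 0, 2]] with rank 2, so corank 1. A Groebner basis of the Jacobian ideal J(f) in C{u,v,w} is {v^6, u + 4*v, w}; counting standard monomials gives mu = 6. Corank 1: A-series; mu = 6 gives A_6.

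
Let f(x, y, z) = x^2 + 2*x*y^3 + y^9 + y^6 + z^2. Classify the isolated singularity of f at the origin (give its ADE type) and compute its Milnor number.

The Hessian of f at 0 is [[2, 0, 0], [0, 0, 0], [0, 0, 2]] with rank 2, so corank 1. A Groebner basis of the Jacobian ideal J(f) in C{x,y,z} is {x^2*y^2, x^3, x + y^3, z}; counting standard monomials gives mu = 8. Corank 1: A-series; mu = 8 gives A_8.

Type A_{8}, Milnor number mu = 8.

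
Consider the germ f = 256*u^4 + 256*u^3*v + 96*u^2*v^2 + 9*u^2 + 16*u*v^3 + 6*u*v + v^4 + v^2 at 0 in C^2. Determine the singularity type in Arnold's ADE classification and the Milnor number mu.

The Hessian of f at 0 is [[18, 6], [6, 2]] with rank 1, so corank 1. A Groebner basis of the Jacobian ideal J(f) in C{u,v} is {v^3, u + v/3}; counting standard monomials gives mu = 3. Corank 1: A-series; mu = 3 gives A_3.

Type A_{3}, Milnor number mu = 3.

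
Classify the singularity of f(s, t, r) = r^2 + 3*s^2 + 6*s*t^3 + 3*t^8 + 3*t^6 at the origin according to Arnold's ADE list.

A_{7}

The Hessian of f at 0 is [[6, 0, 0], [0, 0, 0], [0, 0, 2]] with rank 2, so corank 1. A Groebner basis of the Jacobian ideal J(f) in C{s,t,r} is {s^3, s^2*t, s + t^3, r}; counting standard monomials gives mu = 7. Corank 1: A-series; mu = 7 gives A_7.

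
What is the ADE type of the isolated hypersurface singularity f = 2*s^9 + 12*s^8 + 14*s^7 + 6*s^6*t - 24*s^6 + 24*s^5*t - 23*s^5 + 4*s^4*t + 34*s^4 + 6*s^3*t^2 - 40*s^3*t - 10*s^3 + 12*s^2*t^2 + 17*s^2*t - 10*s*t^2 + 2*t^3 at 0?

D_4

The Hessian of f at 0 has rank 0. Corank 2; j^3 = -(2*s - t)*(5*s^2 - 6*s*t + 2*t^2) splits into three distinct lines over C (the quadratic factor has nonzero discriminant), so D_4.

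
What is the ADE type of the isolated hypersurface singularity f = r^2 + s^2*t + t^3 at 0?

D_4

The Hessian of f at 0 has rank 1. Corank 2; j^3 = t*(s^2 + t^2) splits into three distinct lines over C (the quadratic factor has nonzero discriminant), so D_4.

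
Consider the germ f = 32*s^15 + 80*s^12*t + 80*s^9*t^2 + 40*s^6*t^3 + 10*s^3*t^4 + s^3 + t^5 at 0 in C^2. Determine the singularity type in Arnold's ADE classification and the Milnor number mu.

Type E_{8}, Milnor number mu = 8.

The Hessian of f at 0 is [[0, 0], [0, 0]] with rank 0, so corank 2. A Groebner basis of the Jacobian ideal J(f) in C{s,t} is {t^4, s^2}; counting standard monomials gives mu = 8. Corank 2; j^3 = s^3 is a perfect cube, so E-series; the 5-jet and mu = 8 give E_8.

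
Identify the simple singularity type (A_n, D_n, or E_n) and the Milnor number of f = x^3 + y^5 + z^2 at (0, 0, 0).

The Hessian of f at 0 has rank 1. Corank 2; j^3 = x^3 is a perfect cube, so E-series; the 5-jet and mu = 8 give E_8.

Type E_8, Milnor number mu = 8.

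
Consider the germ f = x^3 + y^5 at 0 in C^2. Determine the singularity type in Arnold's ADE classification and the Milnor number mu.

Type E8, Milnor number mu = 8.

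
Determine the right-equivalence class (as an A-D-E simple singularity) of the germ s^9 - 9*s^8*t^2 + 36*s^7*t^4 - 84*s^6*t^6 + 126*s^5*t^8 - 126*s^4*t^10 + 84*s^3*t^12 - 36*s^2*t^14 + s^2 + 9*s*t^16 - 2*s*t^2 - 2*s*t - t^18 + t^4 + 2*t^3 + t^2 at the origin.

The Hessian of f at 0 has rank 1. Corank 1: A-series; mu = 8 gives A_8.

A_8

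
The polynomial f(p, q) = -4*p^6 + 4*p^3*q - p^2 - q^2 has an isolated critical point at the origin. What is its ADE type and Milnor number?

The Hessian of f at 0 has rank 2. Corank 0: nondegenerate Morse point, so A_1.

Type A_{1}, Milnor number mu = 1.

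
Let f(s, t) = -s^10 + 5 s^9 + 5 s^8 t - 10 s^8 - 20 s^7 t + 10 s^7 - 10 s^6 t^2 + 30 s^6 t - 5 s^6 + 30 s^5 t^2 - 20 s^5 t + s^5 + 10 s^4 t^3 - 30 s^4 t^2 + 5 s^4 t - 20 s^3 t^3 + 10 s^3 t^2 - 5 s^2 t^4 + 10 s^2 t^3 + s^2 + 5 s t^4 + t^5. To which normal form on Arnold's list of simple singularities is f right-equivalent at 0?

The Hessian of f at 0 has rank 1. Corank 1: A-series; mu = 4 gives A_4.

A4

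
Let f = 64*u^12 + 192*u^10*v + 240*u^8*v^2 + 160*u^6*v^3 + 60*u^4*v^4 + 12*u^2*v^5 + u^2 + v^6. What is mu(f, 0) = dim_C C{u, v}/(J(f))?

The Hessian of f at 0 is [[2, 0], [0, 0]] with rank 1, so corank 1. A Groebner basis of the Jacobian ideal J(f) in C{u,v} is {v^5, u}; counting standard monomials gives mu = 5. Corank 1: A-series; mu = 5 gives A_5.

5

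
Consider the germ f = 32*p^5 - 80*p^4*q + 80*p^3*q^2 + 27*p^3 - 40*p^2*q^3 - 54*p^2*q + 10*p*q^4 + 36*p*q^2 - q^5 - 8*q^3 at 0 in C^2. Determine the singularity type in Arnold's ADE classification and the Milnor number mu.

Type E_{8}, Milnor number mu = 8.

The Hessian of f at 0 is [[0, 0], [0, 0]] with rank 0, so corank 2. A Groebner basis of the Jacobian ideal J(f) in C{p,q} is {q^5, p*q^3 - 5*q^4/8, p^2 - 4*p*q/3 + 4*q^2/9}; counting standard monomials gives mu = 8. Corank 2; j^3 = (3*p - 2*q)^3 is a perfect cube, so E-series; the 5-jet and mu = 8 give E_8.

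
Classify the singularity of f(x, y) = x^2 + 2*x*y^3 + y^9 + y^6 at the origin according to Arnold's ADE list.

A8

The Hessian of f at 0 has rank 1. Corank 1: A-series; mu = 8 gives A_8.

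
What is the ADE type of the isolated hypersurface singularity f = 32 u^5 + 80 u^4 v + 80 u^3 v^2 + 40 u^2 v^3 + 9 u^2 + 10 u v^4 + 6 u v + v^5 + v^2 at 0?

A_{4}

The Hessian of f at 0 has rank 1. Corank 1: A-series; mu = 4 gives A_4.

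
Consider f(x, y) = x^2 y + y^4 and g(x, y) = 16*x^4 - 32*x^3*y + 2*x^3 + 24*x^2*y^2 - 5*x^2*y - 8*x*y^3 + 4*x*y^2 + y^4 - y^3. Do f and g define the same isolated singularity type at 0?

The Hessian of f at 0 is [[0, 0], [0, 0]] with rank 0, so corank 2. A Groebner basis of the Jacobian ideal J(f) in C{x,y} is {x^3, x^2/4 + y^3, x*y}; counting standard monomials gives mu = 5. Corank 2; j^3 = x^2*y has shape L^2 M (L != M), so D-series; mu = 5 gives D_5. The Hessian of g at 0 is [[0, 0], [0, 0]] with rank 0, so corank 2. A Groebner basis of the Jacobian ideal J(g) in C{x,y} is {x*y^2 - x*y/8 + y^2/8, -x*y/8 + y^3 + y^2/8, x^2 - 3*x*y/2 + y^2/2}; counting standard monomials gives mu = 5. Corank 2; j^3 = (x - y)^2*(2*x - y) has shape L^2 M (L != M), so D-series; mu = 5 gives D_5. Both have type D_5, hence right-equivalent.

Yes.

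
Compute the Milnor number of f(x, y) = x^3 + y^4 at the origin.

6

The Hessian of f at 0 has rank 0. Corank 2; j^3 = x^3 is a perfect cube, so E-series; the 4-jet and mu = 6 give E_6.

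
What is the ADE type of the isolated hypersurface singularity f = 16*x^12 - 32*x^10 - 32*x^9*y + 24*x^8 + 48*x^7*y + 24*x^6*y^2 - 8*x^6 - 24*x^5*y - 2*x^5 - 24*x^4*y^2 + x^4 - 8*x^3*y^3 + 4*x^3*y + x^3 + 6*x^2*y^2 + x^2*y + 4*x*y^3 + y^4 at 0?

D_{5}

The Hessian of f at 0 has rank 0. Corank 2; j^3 = x^2*(x + y) has shape L^2 M (L != M), so D-series; mu = 5 gives D_5.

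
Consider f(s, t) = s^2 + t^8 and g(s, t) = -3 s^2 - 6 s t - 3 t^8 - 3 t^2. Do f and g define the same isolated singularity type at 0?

The Hessian of f at 0 has rank 1. Corank 1: A-series; mu = 7 gives A_7. The Hessian of g at 0 has rank 1. Corank 1: A-series; mu = 7 gives A_7. Both have type A_7, hence right-equivalent.

Yes.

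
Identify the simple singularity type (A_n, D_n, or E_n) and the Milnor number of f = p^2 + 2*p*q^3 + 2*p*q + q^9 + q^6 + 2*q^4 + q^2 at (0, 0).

The Hessian of f at 0 is [[2, 2], [2, 2]] with rank 1, so corank 1. A Groebner basis of the Jacobian ideal J(f) in C{p,q} is {p^2*q^2 - 2*p^2 - 3*p*q - q^2, p^3 + 3*p^2*q + 3*p*q^2 - p - q, p + q^3 + q}; counting standard monomials gives mu = 8. Corank 1: A-series; mu = 8 gives A_8.

Type A_{8}, Milnor number mu = 8.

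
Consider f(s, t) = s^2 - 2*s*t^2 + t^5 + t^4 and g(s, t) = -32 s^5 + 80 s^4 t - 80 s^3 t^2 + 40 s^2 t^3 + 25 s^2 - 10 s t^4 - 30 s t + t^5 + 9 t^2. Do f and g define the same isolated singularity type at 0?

The Hessian of f at 0 is [[2, 0], [0, 0]] with rank 1, so corank 1. A Groebner basis of the Jacobian ideal J(f) in C{s,t} is {s^2, -s + t^2}; counting standard monomials gives mu = 4. Corank 1: A-series; mu = 4 gives A_4. The Hessian of g at 0 is [[50, -30], [-30, 18]] with rank 1, so corank 1. A Groebner basis of the Jacobian ideal J(g) in C{s,t} is {t^4, s - 3*t/5}; counting standard monomials gives mu = 4. Corank 1: A-series; mu = 4 gives A_4. Both have type A_4, hence right-equivalent.

Yes.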